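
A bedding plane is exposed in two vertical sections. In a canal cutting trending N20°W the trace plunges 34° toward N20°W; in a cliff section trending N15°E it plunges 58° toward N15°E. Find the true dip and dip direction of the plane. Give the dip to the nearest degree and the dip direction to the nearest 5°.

Represent each trace as a vector plunging at its apparent dip toward its trend (east-north-up frame): v₁ = (-0.284, 0.779, -0.559), v₂ = (0.137, 0.512, -0.848).
The plane normal is n = v₁ × v₂ ∝ (0.374, 0.317, 0.252).
True dip = arccos(n_z / |n|) = arccos(0.4568) = 62.8°.
Dip direction = atan2(0.374, 0.317) = 50° (azimuth of n's horizontal projection).

true dip 63°, dip direction 050°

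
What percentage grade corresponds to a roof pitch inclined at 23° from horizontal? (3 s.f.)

grade % = 100 × tan 23° = 100 × 0.4245

42.4%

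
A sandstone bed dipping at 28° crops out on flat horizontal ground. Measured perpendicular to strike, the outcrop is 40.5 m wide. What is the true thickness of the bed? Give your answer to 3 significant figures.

True thickness t = w · sin(dip) = 40.5 × sin 28°
t = 40.5 × 0.4695 = 19.014 m

19.0 m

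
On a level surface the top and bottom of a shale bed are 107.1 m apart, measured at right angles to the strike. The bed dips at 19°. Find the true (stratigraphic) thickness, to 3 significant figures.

True thickness t = w · sin(dip) = 107.1 × sin 19°
t = 107.1 × 0.3256 = 34.868 m

34.9 m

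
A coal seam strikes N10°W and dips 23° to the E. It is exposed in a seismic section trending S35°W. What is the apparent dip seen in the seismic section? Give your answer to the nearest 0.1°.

16.7°

The section lies 45° from the strike.
tan α = tan 23° × sin 45° = 0.4245 × 0.7071 = 0.3001
α = arctan(0.3001) = 16.71°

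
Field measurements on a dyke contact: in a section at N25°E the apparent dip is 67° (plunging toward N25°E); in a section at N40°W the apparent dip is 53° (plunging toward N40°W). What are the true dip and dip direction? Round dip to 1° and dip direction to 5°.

true dip 67°, dip direction 015°

Each apparent-dip line lies in the plane. As unit vectors (x east, y north, z up), v₁ plunges 67°→N25°E and v₂ plunges 53°→N40°W.
Cross product v₁ × v₂ gives the pole to the plane: n ∝ (0.142, 0.488, 0.213).
True dip = arccos(n_z / |n|) = arccos(0.3868) = 67.2°.
Dip direction = atan2(0.142, 0.488) = 16° (azimuth of n's horizontal projection).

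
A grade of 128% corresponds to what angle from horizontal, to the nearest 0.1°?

tan θ = 128/100 = 1.2800
θ = arctan(1.2800) = 52.00°

52.0°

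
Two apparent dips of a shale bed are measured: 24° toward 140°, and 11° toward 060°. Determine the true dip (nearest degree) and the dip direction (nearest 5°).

true dip 25°, dip direction 125°

The two traces are lines in the plane: v₁ = (sin 140°·cos 24°, cos 140°·cos 24°, −sin 24°), v₂ = (sin 60°·cos 11°, cos 60°·cos 11°, −sin 11°).
n = v₁ × v₂ = (0.333, -0.234, 0.883) (taken with n_z > 0).
tan δ = √(n_x²+n_y²)/n_z = 0.407/0.883, so δ = 24.7°.
Dip direction = atan2(0.333, -0.234) = 125° (azimuth of n's horizontal projection).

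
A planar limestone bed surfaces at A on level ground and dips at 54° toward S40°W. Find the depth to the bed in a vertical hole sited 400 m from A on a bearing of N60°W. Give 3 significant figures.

The hole lies 80° from the dip direction, so the down-dip offset is 400 × cos 80° = 69.46 m.
Depth = down-dip offset × tan(dip) = 69.46 × tan 54° = 69.46 × 1.3764
Depth = 95.60 m

95.6 m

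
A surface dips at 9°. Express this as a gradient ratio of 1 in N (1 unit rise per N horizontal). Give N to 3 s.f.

1 in 6.31

1 : N means tan θ = 1/N, so N = 1/tan 9° = 1/0.1584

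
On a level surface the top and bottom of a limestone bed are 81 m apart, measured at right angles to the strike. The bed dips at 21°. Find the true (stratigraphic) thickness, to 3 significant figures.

True thickness t = w · sin(dip) = 81 × sin 21°
t = 81 × 0.3584 = 29.028 m

29.0 m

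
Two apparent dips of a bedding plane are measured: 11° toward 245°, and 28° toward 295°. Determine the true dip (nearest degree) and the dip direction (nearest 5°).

true dip 29°, dip direction 315°

The two traces are lines in the plane: v₁ = (sin 245°·cos 11°, cos 245°·cos 11°, −sin 11°), v₂ = (sin 295°·cos 28°, cos 295°·cos 28°, −sin 28°).
The plane normal is n = v₁ × v₂ ∝ (-0.266, 0.265, 0.664).
True dip = arccos(n_z / |n|) = arccos(0.8705) = 29.5°.
Dip direction = atan2(-0.266, 0.265) = 315° (azimuth of n's horizontal projection).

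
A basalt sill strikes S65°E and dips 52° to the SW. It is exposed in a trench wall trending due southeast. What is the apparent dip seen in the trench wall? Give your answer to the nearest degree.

The strike is S65°E and the section trends due southeast; the acute angle between them is β = 20°.
tan(apparent dip) = tan 52° · sin 20° = 0.4378
apparent dip = arctan 0.4378 = 23.64°

24°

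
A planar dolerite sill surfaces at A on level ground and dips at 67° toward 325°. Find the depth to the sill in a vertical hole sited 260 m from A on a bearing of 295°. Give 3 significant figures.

530 m

The hole lies 30° from the dip direction, so the down-dip offset is 260 × cos 30° = 225.17 m.
Depth = down-dip offset × tan(dip) = 225.17 × tan 67° = 225.17 × 2.3559
Depth = 530.46 m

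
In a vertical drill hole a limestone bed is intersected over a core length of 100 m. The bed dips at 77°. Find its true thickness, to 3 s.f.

True thickness t = h · cos(dip) = 100 × cos 77°
t = 100 × 0.2250 = 22.495 m

22.5 m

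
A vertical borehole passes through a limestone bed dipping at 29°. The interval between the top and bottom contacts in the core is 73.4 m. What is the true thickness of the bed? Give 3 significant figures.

True thickness t = h · cos(dip) = 73.4 × cos 29°
t = 73.4 × 0.8746 = 64.197 m

64.2 m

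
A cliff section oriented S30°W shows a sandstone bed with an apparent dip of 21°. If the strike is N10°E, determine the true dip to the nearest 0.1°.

The section is 20° from the strike.
tan δ = tan α / sin β = tan 21° / sin 20° = 0.3839 / 0.3420 = 1.1223
true dip = arctan 1.1223 = 48.30°

48.3°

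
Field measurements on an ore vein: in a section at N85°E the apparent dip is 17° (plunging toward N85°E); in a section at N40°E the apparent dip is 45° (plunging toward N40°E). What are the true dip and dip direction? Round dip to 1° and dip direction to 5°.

true dip 49°, dip direction 010°

The two traces are lines in the plane: v₁ = (sin 85°·cos 17°, cos 85°·cos 17°, −sin 17°), v₂ = (sin 40°·cos 45°, cos 40°·cos 45°, −sin 45°).
Cross product v₁ × v₂ gives the pole to the plane: n ∝ (0.099, 0.541, 0.478).
tan δ = √(n_x²+n_y²)/n_z = 0.550/0.478, so δ = 49.0°.
The horizontal component of n points toward azimuth atan2(n_x, n_y) = 10°, the dip direction.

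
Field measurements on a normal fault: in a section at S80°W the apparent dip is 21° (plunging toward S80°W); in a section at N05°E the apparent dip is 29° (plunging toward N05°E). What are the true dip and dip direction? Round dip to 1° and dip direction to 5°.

The two traces are lines in the plane: v₁ = (sin 260°·cos 21°, cos 260°·cos 21°, −sin 21°), v₂ = (sin 5°·cos 29°, cos 5°·cos 29°, −sin 29°).
The plane normal is n = v₁ × v₂ ∝ (-0.391, 0.473, 0.789).
Dip δ = arctan(|n_h|/n_z) = arctan(0.614/0.789) = 37.9°.
The horizontal component of n points toward azimuth atan2(n_x, n_y) = 320°, the dip direction.

true dip 38°, dip direction 320°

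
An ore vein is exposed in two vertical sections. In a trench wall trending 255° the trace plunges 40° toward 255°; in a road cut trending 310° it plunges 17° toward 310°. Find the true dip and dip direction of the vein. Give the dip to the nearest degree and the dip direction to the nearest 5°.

true dip 41°, dip direction 240°

Each apparent-dip line lies in the plane. As unit vectors (x east, y north, z up), v₁ plunges 40°→255° and v₂ plunges 17°→310°.
n = v₁ × v₂ = (-0.453, -0.255, 0.600) (taken with n_z > 0).
tan δ = √(n_x²+n_y²)/n_z = 0.520/0.600, so δ = 40.9°.
The horizontal component of n points toward azimuth atan2(n_x, n_y) = 241°, the dip direction.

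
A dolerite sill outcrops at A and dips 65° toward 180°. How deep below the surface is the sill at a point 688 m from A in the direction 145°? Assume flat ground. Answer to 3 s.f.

1210 m

The hole lies 35° from the dip direction, so the down-dip offset is 688 × cos 35° = 563.58 m.
Depth = down-dip offset × tan(dip) = 563.58 × tan 65° = 563.58 × 2.1445
Depth = 1208.59 m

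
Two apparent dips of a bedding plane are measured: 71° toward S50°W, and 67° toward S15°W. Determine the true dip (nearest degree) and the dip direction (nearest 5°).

true dip 71°, dip direction 230°

The two traces are lines in the plane: v₁ = (sin 230°·cos 71°, cos 230°·cos 71°, −sin 71°), v₂ = (sin 195°·cos 67°, cos 195°·cos 67°, −sin 67°).
The plane normal is n = v₁ × v₂ ∝ (-0.164, -0.134, 0.073).
True dip = arccos(n_z / |n|) = arccos(0.3255) = 71.0°.
The horizontal component of n points toward azimuth atan2(n_x, n_y) = 231°, the dip direction.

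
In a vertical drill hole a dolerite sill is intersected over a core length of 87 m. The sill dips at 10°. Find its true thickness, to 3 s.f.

85.7 m

True thickness t = h · cos(dip) = 87 × cos 10°
t = 87 × 0.9848 = 85.678 m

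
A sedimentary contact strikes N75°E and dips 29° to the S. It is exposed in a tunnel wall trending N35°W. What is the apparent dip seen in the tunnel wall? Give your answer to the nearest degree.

The strike is N75°E and the section trends N35°W; the acute angle between them is β = 70°.
tan α = tan 29° × sin 70° = 0.5543 × 0.9397 = 0.5209
apparent dip = arctan 0.5209 = 27.51°

28°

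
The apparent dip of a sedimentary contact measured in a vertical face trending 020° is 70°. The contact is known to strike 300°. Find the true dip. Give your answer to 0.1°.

β = acute angle between strike 300° and section 020° = 80°.
tan δ = tan α / sin β = tan 70° / sin 80° = 2.7475 / 0.9848 = 2.7899
true dip = arctan 2.7899 = 70.28°

70.3°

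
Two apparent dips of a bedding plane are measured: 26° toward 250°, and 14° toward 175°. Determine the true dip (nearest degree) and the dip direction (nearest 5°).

true dip 27°, dip direction 235°

Each apparent-dip line lies in the plane. As unit vectors (x east, y north, z up), v₁ plunges 26°→250° and v₂ plunges 14°→175°.
Cross product v₁ × v₂ gives the pole to the plane: n ∝ (-0.349, -0.241, 0.842).
Dip δ = arctan(|n_h|/n_z) = arctan(0.425/0.842) = 26.8°.
The horizontal component of n points toward azimuth atan2(n_x, n_y) = 235°, the dip direction.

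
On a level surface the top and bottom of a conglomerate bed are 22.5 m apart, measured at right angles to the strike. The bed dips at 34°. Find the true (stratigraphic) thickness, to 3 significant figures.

True thickness t = w · sin(dip) = 22.5 × sin 34°
t = 22.5 × 0.5592 = 12.582 m

12.6 m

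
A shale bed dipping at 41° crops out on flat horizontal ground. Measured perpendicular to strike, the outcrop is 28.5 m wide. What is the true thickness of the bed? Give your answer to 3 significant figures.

18.7 m

True thickness t = w · sin(dip) = 28.5 × sin 41°
t = 28.5 × 0.6561 = 18.698 m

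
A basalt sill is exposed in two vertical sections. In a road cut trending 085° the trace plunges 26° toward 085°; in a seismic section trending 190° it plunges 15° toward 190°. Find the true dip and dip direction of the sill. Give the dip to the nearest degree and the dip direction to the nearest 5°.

true dip 32°, dip direction 125°

Represent each trace as a vector plunging at its apparent dip toward its trend (east-north-up frame): v₁ = (0.895, 0.078, -0.438), v₂ = (-0.168, -0.951, -0.259).
n = v₁ × v₂ = (0.437, -0.305, 0.839) (taken with n_z > 0).
tan δ = √(n_x²+n_y²)/n_z = 0.533/0.839, so δ = 32.5°.
Dip direction = azimuth of (n_x, n_y) = atan2(0.437, -0.305) = 125°.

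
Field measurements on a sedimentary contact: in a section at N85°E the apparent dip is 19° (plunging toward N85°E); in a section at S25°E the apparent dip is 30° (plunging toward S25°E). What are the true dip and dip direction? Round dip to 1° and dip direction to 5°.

true dip 31°, dip direction 140°

Represent each trace as a vector plunging at its apparent dip toward its trend (east-north-up frame): v₁ = (0.942, 0.082, -0.326), v₂ = (0.366, -0.785, -0.500).
The plane normal is n = v₁ × v₂ ∝ (0.297, -0.352, 0.769).
Dip δ = arctan(|n_h|/n_z) = arctan(0.460/0.769) = 30.9°.
Dip direction = azimuth of (n_x, n_y) = atan2(0.297, -0.352) = 140°.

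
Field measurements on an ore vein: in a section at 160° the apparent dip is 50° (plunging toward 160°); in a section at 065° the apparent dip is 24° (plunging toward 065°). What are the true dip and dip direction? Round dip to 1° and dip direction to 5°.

Each apparent-dip line lies in the plane. As unit vectors (x east, y north, z up), v₁ plunges 50°→160° and v₂ plunges 24°→065°.
The plane normal is n = v₁ × v₂ ∝ (0.541, -0.545, 0.585).
Dip δ = arctan(|n_h|/n_z) = arctan(0.768/0.585) = 52.7°.
The horizontal component of n points toward azimuth atan2(n_x, n_y) = 135°, the dip direction.

true dip 53°, dip direction 135°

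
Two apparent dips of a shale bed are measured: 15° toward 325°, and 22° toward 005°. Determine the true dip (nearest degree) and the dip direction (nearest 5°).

Each apparent-dip line lies in the plane. As unit vectors (x east, y north, z up), v₁ plunges 15°→325° and v₂ plunges 22°→005°.
n = v₁ × v₂ = (0.057, 0.228, 0.576) (taken with n_z > 0).
tan δ = √(n_x²+n_y²)/n_z = 0.236/0.576, so δ = 22.3°.
Dip direction = azimuth of (n_x, n_y) = atan2(0.057, 0.228) = 14°.

true dip 22°, dip direction 015°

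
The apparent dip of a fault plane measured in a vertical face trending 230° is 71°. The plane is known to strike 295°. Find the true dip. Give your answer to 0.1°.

72.7°

The section is 65° from the strike.
tan(true dip) = tan 71° / sin 65° = 3.2044
true dip = arctan 3.2044 = 72.67°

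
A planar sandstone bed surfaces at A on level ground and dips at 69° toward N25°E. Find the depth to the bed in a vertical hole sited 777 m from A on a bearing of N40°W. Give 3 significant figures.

855 m

The hole lies 65° from the dip direction, so the down-dip offset is 777 × cos 65° = 328.37 m.
Depth = down-dip offset × tan(dip) = 328.37 × tan 69° = 328.37 × 2.6051
Depth = 855.44 m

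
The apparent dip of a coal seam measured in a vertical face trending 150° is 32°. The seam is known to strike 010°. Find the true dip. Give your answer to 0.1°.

β = acute angle between strike 010° and section 150° = 40°.
tan δ = tan α / sin β = tan 32° / sin 40° = 0.6249 / 0.6428 = 0.9721
true dip = arctan 0.9721 = 44.19°

44.2°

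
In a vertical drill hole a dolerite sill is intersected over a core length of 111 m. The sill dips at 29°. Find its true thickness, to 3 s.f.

True thickness t = h · cos(dip) = 111 × cos 29°
t = 111 × 0.8746 = 97.083 m

97.1 m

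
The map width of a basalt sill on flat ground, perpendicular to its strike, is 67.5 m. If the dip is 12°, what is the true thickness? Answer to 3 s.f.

14.0 m

True thickness t = w · sin(dip) = 67.5 × sin 12°
t = 67.5 × 0.2079 = 14.034 m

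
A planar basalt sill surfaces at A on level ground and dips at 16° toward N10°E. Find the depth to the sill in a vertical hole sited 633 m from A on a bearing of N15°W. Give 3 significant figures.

165 m

The hole lies 25° from the dip direction, so the down-dip offset is 633 × cos 25° = 573.69 m.
Depth = down-dip offset × tan(dip) = 573.69 × tan 16° = 573.69 × 0.2867
Depth = 164.50 m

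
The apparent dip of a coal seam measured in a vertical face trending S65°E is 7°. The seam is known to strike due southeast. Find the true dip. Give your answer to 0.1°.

19.7°

The section is 20° from the strike.
tan(true dip) = tan 7° / sin 20° = 0.3590
δ = arctan(0.3590) = 19.75°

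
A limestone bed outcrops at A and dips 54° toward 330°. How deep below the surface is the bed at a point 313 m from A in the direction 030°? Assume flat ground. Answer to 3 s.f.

215 m

The hole lies 60° from the dip direction, so the down-dip offset is 313 × cos 60° = 156.50 m.
Depth = down-dip offset × tan(dip) = 156.50 × tan 54° = 156.50 × 1.3764
Depth = 215.40 m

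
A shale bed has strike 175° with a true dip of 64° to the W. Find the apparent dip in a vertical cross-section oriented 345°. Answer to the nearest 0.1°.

19.6°

Angle between strike (175°) and section (345°): β = 10°.
tan(apparent dip) = tan 64° · sin 10° = 0.3560
α = arctan(0.3560) = 19.60°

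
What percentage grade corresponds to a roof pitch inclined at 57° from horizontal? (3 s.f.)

grade % = 100 × tan 57° = 100 × 1.5399

154%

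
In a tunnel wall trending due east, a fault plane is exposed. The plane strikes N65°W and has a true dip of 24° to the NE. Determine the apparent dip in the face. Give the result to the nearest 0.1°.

The section lies 25° from the strike.
tan(apparent dip) = tan 24° · sin 25° = 0.1882
apparent dip = arctan 0.1882 = 10.66°

10.7°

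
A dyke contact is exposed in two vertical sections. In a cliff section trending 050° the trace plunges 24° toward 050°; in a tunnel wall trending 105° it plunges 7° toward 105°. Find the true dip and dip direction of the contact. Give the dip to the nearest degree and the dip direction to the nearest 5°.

true dip 25°, dip direction 030°

Each apparent-dip line lies in the plane. As unit vectors (x east, y north, z up), v₁ plunges 24°→050° and v₂ plunges 7°→105°.
Cross product v₁ × v₂ gives the pole to the plane: n ∝ (0.176, 0.305, 0.743).
tan δ = √(n_x²+n_y²)/n_z = 0.352/0.743, so δ = 25.3°.
Dip direction = atan2(0.176, 0.305) = 30° (azimuth of n's horizontal projection).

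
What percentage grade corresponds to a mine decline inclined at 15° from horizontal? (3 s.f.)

26.8%

grade % = 100 × tan 15° = 100 × 0.2679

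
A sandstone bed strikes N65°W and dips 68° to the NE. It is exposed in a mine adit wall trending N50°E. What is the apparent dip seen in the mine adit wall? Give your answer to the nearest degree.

Angle between strike (N65°W) and section (N50°E): β = 65°.
tan(apparent dip) = tan 68° · sin 65° = 2.2432
α = arctan(2.2432) = 65.97°

66°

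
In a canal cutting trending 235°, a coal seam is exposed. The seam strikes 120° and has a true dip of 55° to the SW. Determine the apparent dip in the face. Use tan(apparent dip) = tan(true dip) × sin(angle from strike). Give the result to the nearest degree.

The strike is 120° and the section trends 235°; the acute angle between them is β = 65°.
tan(apparent dip) = tan 55° · sin 65° = 1.2943
apparent dip = arctan 1.2943 = 52.31°

52°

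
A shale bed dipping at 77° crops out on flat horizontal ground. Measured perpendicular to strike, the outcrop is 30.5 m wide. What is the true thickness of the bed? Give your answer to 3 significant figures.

29.7 m

True thickness t = w · sin(dip) = 30.5 × sin 77°
t = 30.5 × 0.9744 = 29.718 m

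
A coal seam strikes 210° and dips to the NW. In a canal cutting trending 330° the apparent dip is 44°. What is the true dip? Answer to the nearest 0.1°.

The section is 60° from the strike.
tan(true dip) = tan 44° / sin 60° = 1.1151
δ = arctan(1.1151) = 48.11°

48.1°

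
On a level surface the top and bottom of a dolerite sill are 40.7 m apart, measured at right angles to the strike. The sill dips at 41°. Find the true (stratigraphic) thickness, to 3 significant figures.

26.7 m

True thickness t = w · sin(dip) = 40.7 × sin 41°
t = 40.7 × 0.6561 = 26.702 m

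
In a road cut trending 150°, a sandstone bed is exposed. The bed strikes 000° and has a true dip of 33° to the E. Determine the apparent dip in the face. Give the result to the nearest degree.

18°

The section lies 30° from the strike.
tan(apparent dip) = tan 33° · sin 30° = 0.3247
α = arctan(0.3247) = 17.99°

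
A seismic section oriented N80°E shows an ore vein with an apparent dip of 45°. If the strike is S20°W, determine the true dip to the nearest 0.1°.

49.1°

β = acute angle between strike S20°W and section N80°E = 60°.
tan δ = tan α / sin β = tan 45° / sin 60° = 1.0000 / 0.8660 = 1.1547
δ = arctan(1.1547) = 49.11°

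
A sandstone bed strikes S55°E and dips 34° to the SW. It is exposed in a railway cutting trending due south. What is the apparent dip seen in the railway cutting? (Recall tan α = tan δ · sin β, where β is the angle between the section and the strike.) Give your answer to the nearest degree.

Angle between strike (S55°E) and section (due south): β = 55°.
tan α = tan 34° × sin 55° = 0.6745 × 0.8192 = 0.5525
α = arctan(0.5525) = 28.92°

29°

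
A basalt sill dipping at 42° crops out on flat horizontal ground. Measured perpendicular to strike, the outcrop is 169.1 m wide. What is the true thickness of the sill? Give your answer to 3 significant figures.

113 m

True thickness t = w · sin(dip) = 169.1 × sin 42°
t = 169.1 × 0.6691 = 113.150 m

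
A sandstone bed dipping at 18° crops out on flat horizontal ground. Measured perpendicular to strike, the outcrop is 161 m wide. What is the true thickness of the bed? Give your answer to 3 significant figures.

49.8 m

True thickness t = w · sin(dip) = 161 × sin 18°
t = 161 × 0.3090 = 49.752 m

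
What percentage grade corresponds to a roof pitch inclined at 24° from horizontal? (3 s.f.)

44.5%

grade % = 100 × tan 24° = 100 × 0.4452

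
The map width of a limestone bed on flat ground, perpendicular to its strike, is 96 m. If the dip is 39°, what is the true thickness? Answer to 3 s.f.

True thickness t = w · sin(dip) = 96 × sin 39°
t = 96 × 0.6293 = 60.415 m

60.4 m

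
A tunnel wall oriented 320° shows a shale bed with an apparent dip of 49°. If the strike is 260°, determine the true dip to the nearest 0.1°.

β = acute angle between strike 260° and section 320° = 60°.
tan(true dip) = tan 49° / sin 60° = 1.3283
true dip = arctan 1.3283 = 53.03°

53.0°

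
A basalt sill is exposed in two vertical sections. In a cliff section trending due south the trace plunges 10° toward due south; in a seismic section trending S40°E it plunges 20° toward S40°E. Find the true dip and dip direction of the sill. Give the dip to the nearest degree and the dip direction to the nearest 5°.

true dip 22°, dip direction 115°

Each apparent-dip line lies in the plane. As unit vectors (x east, y north, z up), v₁ plunges 10°→due south and v₂ plunges 20°→S40°E.
Cross product v₁ × v₂ gives the pole to the plane: n ∝ (0.212, -0.105, 0.595).
tan δ = √(n_x²+n_y²)/n_z = 0.236/0.595, so δ = 21.7°.
Dip direction = azimuth of (n_x, n_y) = atan2(0.212, -0.105) = 116°.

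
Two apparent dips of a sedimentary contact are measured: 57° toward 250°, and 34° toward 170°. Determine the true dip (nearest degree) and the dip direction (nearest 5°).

Each apparent-dip line lies in the plane. As unit vectors (x east, y north, z up), v₁ plunges 57°→250° and v₂ plunges 34°→170°.
The plane normal is n = v₁ × v₂ ∝ (-0.581, -0.407, 0.445).
Dip δ = arctan(|n_h|/n_z) = arctan(0.709/0.445) = 57.9°.
The horizontal component of n points toward azimuth atan2(n_x, n_y) = 235°, the dip direction.

true dip 58°, dip direction 235°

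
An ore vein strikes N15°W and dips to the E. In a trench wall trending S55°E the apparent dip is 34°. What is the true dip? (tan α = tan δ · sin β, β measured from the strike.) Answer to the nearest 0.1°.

β = acute angle between strike N15°W and section S55°E = 40°.
tan(true dip) = tan 34° / sin 40° = 1.0493
δ = arctan(1.0493) = 46.38°

46.4°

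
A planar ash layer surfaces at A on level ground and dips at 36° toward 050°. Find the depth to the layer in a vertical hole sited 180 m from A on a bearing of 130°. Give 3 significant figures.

22.7 m

The hole lies 80° from the dip direction, so the down-dip offset is 180 × cos 80° = 31.26 m.
Depth = down-dip offset × tan(dip) = 31.26 × tan 36° = 31.26 × 0.7265
Depth = 22.71 m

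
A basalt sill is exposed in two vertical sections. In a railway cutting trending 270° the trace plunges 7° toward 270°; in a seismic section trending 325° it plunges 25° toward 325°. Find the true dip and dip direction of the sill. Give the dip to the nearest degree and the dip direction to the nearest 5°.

The two traces are lines in the plane: v₁ = (sin 270°·cos 7°, cos 270°·cos 7°, −sin 7°), v₂ = (sin 325°·cos 25°, cos 325°·cos 25°, −sin 25°).
Cross product v₁ × v₂ gives the pole to the plane: n ∝ (-0.090, 0.356, 0.737).
True dip = arccos(n_z / |n|) = arccos(0.8949) = 26.5°.
Dip direction = azimuth of (n_x, n_y) = atan2(-0.090, 0.356) = 346°.

true dip 27°, dip direction 345°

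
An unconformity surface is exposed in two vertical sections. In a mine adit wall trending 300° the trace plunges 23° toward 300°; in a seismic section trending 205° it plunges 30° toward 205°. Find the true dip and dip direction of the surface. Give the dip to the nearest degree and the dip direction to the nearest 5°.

Represent each trace as a vector plunging at its apparent dip toward its trend (east-north-up frame): v₁ = (-0.797, 0.460, -0.391), v₂ = (-0.366, -0.785, -0.500).
Cross product v₁ × v₂ gives the pole to the plane: n ∝ (-0.537, -0.256, 0.794).
True dip = arccos(n_z / |n|) = arccos(0.8005) = 36.8°.
The horizontal component of n points toward azimuth atan2(n_x, n_y) = 245°, the dip direction.

true dip 37°, dip direction 245°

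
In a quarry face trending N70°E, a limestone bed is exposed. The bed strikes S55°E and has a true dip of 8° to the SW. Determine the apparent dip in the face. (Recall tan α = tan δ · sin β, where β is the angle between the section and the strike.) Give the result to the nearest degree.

7°

The strike is S55°E and the section trends N70°E; the acute angle between them is β = 55°.
tan α = tan 8° × sin 55° = 0.1405 × 0.8192 = 0.1151
apparent dip = arctan 0.1151 = 6.57°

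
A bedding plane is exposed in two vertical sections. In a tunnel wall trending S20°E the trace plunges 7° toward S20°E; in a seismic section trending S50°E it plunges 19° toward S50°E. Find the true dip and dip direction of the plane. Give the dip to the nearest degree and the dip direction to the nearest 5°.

Represent each trace as a vector plunging at its apparent dip toward its trend (east-north-up frame): v₁ = (0.339, -0.933, -0.122), v₂ = (0.724, -0.608, -0.326).
Cross product v₁ × v₂ gives the pole to the plane: n ∝ (0.230, 0.022, 0.469).
tan δ = √(n_x²+n_y²)/n_z = 0.231/0.469, so δ = 26.2°.
Dip direction = azimuth of (n_x, n_y) = atan2(0.230, 0.022) = 84°.

true dip 26°, dip direction 085°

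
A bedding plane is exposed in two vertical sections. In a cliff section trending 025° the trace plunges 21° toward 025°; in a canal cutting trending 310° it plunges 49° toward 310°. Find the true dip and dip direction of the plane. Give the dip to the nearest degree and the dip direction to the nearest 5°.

true dip 49°, dip direction 315°

Represent each trace as a vector plunging at its apparent dip toward its trend (east-north-up frame): v₁ = (0.395, 0.846, -0.358), v₂ = (-0.503, 0.422, -0.755).
Cross product v₁ × v₂ gives the pole to the plane: n ∝ (-0.487, 0.478, 0.592).
Dip δ = arctan(|n_h|/n_z) = arctan(0.683/0.592) = 49.1°.
Dip direction = azimuth of (n_x, n_y) = atan2(-0.487, 0.478) = 314°.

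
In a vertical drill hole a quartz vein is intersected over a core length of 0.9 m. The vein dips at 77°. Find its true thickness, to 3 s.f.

True thickness t = h · cos(dip) = 0.9 × cos 77°
t = 0.9 × 0.2250 = 0.202 m

0.202 m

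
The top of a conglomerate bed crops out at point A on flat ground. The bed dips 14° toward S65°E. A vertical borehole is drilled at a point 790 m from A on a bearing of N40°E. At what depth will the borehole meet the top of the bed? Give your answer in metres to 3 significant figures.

51.0 m

The hole lies 75° from the dip direction, so the down-dip offset is 790 × cos 75° = 204.47 m.
Depth = down-dip offset × tan(dip) = 204.47 × tan 14° = 204.47 × 0.2493
Depth = 50.98 m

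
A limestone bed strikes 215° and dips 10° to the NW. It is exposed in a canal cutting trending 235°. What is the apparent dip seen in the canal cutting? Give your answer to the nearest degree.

3°

Angle between strike (215°) and section (235°): β = 20°.
tan α = tan 10° × sin 20° = 0.1763 × 0.3420 = 0.0603
apparent dip = arctan 0.0603 = 3.45°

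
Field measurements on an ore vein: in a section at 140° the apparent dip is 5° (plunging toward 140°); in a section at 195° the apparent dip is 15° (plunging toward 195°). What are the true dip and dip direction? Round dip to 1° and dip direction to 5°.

The two traces are lines in the plane: v₁ = (sin 140°·cos 5°, cos 140°·cos 5°, −sin 5°), v₂ = (sin 195°·cos 15°, cos 195°·cos 15°, −sin 15°).
n = v₁ × v₂ = (-0.116, -0.188, 0.788) (taken with n_z > 0).
tan δ = √(n_x²+n_y²)/n_z = 0.221/0.788, so δ = 15.6°.
Dip direction = azimuth of (n_x, n_y) = atan2(-0.116, -0.188) = 212°.

true dip 16°, dip direction 210°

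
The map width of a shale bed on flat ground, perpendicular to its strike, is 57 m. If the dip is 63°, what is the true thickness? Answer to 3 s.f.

50.8 m

True thickness t = w · sin(dip) = 57 × sin 63°
t = 57 × 0.8910 = 50.787 m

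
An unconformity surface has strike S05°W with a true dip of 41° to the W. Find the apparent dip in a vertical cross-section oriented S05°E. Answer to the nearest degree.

9°

The section lies 10° from the strike.
tan α = tan 41° × sin 10° = 0.8693 × 0.1736 = 0.1510
α = arctan(0.1510) = 8.58°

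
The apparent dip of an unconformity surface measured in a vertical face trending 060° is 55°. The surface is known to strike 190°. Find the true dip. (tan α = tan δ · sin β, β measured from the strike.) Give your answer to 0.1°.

β = acute angle between strike 190° and section 060° = 50°.
tan δ = tan α / sin β = tan 55° / sin 50° = 1.4281 / 0.7660 = 1.8643
true dip = arctan 1.8643 = 61.79°

61.8°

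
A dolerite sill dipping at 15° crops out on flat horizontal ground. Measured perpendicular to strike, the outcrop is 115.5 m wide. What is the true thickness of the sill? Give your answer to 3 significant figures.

29.9 m

True thickness t = w · sin(dip) = 115.5 × sin 15°
t = 115.5 × 0.2588 = 29.894 m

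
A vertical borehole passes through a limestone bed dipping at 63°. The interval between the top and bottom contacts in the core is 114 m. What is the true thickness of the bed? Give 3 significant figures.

True thickness t = h · cos(dip) = 114 × cos 63°
t = 114 × 0.4540 = 51.755 m

51.8 m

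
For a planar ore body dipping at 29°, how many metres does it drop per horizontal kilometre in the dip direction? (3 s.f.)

554 m

drop per km = 1000 × tan 29° = 1000 × 0.5543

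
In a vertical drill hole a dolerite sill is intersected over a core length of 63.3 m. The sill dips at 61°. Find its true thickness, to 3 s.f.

30.7 m

True thickness t = h · cos(dip) = 63.3 × cos 61°
t = 63.3 × 0.4848 = 30.688 m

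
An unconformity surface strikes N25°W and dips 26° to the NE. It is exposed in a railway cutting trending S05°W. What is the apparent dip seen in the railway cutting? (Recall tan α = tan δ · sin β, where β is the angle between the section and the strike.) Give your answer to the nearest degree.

Angle between strike (N25°W) and section (S05°W): β = 30°.
tan(apparent dip) = tan 26° · sin 30° = 0.2439
apparent dip = arctan 0.2439 = 13.71°

14°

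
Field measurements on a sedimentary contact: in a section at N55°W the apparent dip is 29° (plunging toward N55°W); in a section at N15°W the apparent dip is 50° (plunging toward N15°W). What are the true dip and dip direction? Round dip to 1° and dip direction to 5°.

true dip 53°, dip direction 010°

Represent each trace as a vector plunging at its apparent dip toward its trend (east-north-up frame): v₁ = (-0.716, 0.502, -0.485), v₂ = (-0.166, 0.621, -0.766).
Cross product v₁ × v₂ gives the pole to the plane: n ∝ (0.083, 0.468, 0.361).
tan δ = √(n_x²+n_y²)/n_z = 0.476/0.361, so δ = 52.8°.
Dip direction = atan2(0.083, 0.468) = 10° (azimuth of n's horizontal projection).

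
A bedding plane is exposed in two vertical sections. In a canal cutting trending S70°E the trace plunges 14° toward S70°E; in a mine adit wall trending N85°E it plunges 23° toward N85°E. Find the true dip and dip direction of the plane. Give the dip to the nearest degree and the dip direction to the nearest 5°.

true dip 28°, dip direction 050°

The two traces are lines in the plane: v₁ = (sin 110°·cos 14°, cos 110°·cos 14°, −sin 14°), v₂ = (sin 85°·cos 23°, cos 85°·cos 23°, −sin 23°).
n = v₁ × v₂ = (0.149, 0.134, 0.377) (taken with n_z > 0).
Dip δ = arctan(|n_h|/n_z) = arctan(0.201/0.377) = 28.0°.
The horizontal component of n points toward azimuth atan2(n_x, n_y) = 48°, the dip direction.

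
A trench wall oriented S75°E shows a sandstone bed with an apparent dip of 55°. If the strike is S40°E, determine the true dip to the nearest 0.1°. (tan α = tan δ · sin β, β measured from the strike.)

The section is 35° from the strike.
tan(true dip) = tan 55° / sin 35° = 2.4899
true dip = arctan 2.4899 = 68.12°

68.1°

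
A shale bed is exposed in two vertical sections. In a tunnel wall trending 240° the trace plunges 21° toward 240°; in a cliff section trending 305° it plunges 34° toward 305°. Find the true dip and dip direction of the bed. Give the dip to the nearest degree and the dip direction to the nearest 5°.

Each apparent-dip line lies in the plane. As unit vectors (x east, y north, z up), v₁ plunges 21°→240° and v₂ plunges 34°→305°.
n = v₁ × v₂ = (-0.431, 0.209, 0.701) (taken with n_z > 0).
tan δ = √(n_x²+n_y²)/n_z = 0.479/0.701, so δ = 34.3°.
Dip direction = azimuth of (n_x, n_y) = atan2(-0.431, 0.209) = 296°.

true dip 34°, dip direction 295°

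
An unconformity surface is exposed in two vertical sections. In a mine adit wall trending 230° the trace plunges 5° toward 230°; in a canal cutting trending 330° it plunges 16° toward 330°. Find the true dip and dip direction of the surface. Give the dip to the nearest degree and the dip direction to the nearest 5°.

true dip 18°, dip direction 305°

The two traces are lines in the plane: v₁ = (sin 230°·cos 5°, cos 230°·cos 5°, −sin 5°), v₂ = (sin 330°·cos 16°, cos 330°·cos 16°, −sin 16°).
The plane normal is n = v₁ × v₂ ∝ (-0.249, 0.168, 0.943).
True dip = arccos(n_z / |n|) = arccos(0.9527) = 17.7°.
Dip direction = atan2(-0.249, 0.168) = 304° (azimuth of n's horizontal projection).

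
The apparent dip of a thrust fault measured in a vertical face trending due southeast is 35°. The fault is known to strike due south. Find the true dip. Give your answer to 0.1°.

44.7°

β = acute angle between strike due south and section due southeast = 45°.
tan δ = tan α / sin β = tan 35° / sin 45° = 0.7002 / 0.7071 = 0.9902
true dip = arctan 0.9902 = 44.72°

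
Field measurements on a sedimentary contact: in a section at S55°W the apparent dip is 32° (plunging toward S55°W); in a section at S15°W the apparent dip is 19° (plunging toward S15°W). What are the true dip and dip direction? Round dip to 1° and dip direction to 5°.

true dip 33°, dip direction 255°

Represent each trace as a vector plunging at its apparent dip toward its trend (east-north-up frame): v₁ = (-0.695, -0.486, -0.530), v₂ = (-0.245, -0.913, -0.326).
The plane normal is n = v₁ × v₂ ∝ (-0.326, -0.096, 0.515).
Dip δ = arctan(|n_h|/n_z) = arctan(0.340/0.515) = 33.4°.
The horizontal component of n points toward azimuth atan2(n_x, n_y) = 253°, the dip direction.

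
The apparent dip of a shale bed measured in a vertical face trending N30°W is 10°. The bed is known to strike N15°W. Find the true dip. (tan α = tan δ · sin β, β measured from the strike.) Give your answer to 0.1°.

34.3°

β = acute angle between strike N15°W and section N30°W = 15°.
tan δ = tan α / sin β = tan 10° / sin 15° = 0.1763 / 0.2588 = 0.6813
δ = arctan(0.6813) = 34.27°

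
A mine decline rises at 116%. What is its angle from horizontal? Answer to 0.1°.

49.2°

tan θ = 116/100 = 1.1600
θ = arctan(1.1600) = 49.24°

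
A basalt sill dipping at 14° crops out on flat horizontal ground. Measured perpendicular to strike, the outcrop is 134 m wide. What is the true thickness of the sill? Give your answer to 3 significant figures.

32.4 m

True thickness t = w · sin(dip) = 134 × sin 14°
t = 134 × 0.2419 = 32.418 m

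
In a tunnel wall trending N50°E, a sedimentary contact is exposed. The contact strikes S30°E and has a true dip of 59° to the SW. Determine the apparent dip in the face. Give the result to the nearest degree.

59°

The strike is S30°E and the section trends N50°E; the acute angle between them is β = 80°.
tan(apparent dip) = tan 59° · sin 80° = 1.6390
apparent dip = arctan 1.6390 = 58.61°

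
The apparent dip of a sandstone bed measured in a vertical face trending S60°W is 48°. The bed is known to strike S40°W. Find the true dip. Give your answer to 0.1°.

72.9°

β = acute angle between strike S40°W and section S60°W = 20°.
tan δ = tan α / sin β = tan 48° / sin 20° = 1.1106 / 0.3420 = 3.2472
true dip = arctan 3.2472 = 72.88°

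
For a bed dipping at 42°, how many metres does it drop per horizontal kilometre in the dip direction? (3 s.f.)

900 m

drop per km = 1000 × tan 42° = 1000 × 0.9004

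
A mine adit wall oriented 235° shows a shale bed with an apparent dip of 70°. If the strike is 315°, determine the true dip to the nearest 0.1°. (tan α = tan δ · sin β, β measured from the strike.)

70.3°

β = acute angle between strike 315° and section 235° = 80°.
tan(true dip) = tan 70° / sin 80° = 2.7899
true dip = arctan 2.7899 = 70.28°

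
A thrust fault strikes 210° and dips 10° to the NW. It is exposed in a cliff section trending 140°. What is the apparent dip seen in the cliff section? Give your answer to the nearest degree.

Angle between strike (210°) and section (140°): β = 70°.
tan α = tan 10° × sin 70° = 0.1763 × 0.9397 = 0.1657
α = arctan(0.1657) = 9.41°

9°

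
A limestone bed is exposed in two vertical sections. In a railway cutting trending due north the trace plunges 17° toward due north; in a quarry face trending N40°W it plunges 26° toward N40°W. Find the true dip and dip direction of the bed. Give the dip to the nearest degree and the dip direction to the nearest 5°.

true dip 27°, dip direction 310°

Represent each trace as a vector plunging at its apparent dip toward its trend (east-north-up frame): v₁ = (0.000, 0.956, -0.292), v₂ = (-0.578, 0.689, -0.438).
The plane normal is n = v₁ × v₂ ∝ (-0.218, 0.169, 0.552).
tan δ = √(n_x²+n_y²)/n_z = 0.276/0.552, so δ = 26.5°.
Dip direction = atan2(-0.218, 0.169) = 308° (azimuth of n's horizontal projection).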